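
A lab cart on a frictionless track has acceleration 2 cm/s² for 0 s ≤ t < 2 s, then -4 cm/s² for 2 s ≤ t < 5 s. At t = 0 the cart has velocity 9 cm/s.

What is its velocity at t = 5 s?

Δv equals the area under the a-t graph; then v = v₀ + Δv.
0–2 s: 2 × 2 = 4 cm/s
2–5 s: -4 × 3 = -12 cm/s
Δv = -8 cm/s, so v(5) = 9 + (-8) = 1 cm/s.

1 cm/s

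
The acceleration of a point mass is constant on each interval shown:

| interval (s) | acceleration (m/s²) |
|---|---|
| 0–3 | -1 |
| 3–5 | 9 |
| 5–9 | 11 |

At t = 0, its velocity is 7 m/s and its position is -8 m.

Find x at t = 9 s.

210.5 m

On each constant-a segment, Δv = aΔt and Δx = v₀Δt + ½aΔt²; chain segment to segment.
0–3 s: v starts 7 m/s; Δx = 7·3 + ½·-1·3² = 16.5 m; v ends 4 m/s.
3–5 s: v starts 4 m/s; Δx = 4·2 + ½·9·2² = 26 m; v ends 22 m/s.
5–9 s: v starts 22 m/s; Δx = 22·4 + ½·11·4² = 176 m; v ends 66 m/s.
x(9) = -8 + Σ Δx = 210.5 m.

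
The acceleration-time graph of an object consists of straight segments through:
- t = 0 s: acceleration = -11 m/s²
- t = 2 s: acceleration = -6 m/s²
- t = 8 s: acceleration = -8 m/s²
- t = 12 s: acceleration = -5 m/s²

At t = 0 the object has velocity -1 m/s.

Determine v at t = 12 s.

Δv equals the area under the a-t graph; then v = v₀ + Δv.
0–2 s: ½(-11 + -6)(2) = -17 m/s
2–8 s: ½(-6 + -8)(6) = -42 m/s
8–12 s: ½(-8 + -5)(4) = -26 m/s
Δv = -85 m/s, so v(12) = -1 + (-85) = -86 m/s.

-86 m/s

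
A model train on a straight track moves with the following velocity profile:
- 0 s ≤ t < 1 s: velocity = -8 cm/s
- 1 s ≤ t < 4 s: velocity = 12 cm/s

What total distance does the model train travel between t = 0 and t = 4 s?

Total distance travelled is ∫|v| dt — sum the magnitudes of each area piece.
0–1 s: |-8| × 1 = 8 cm
1–4 s: |12| × 3 = 36 cm
Total distance = 44 cm

44 cm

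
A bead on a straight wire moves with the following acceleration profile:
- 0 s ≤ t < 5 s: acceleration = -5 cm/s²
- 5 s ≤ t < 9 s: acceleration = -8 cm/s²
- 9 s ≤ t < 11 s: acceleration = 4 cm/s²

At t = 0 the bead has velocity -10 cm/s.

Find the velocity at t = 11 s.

Δv equals the area under the a-t graph; then v = v₀ + Δv.
0–5 s: -5 × 5 = -25 cm/s
5–9 s: -8 × 4 = -32 cm/s
9–11 s: 4 × 2 = 8 cm/s
Δv = -49 cm/s, so v(11) = -10 + (-49) = -59 cm/s.

-59 cm/s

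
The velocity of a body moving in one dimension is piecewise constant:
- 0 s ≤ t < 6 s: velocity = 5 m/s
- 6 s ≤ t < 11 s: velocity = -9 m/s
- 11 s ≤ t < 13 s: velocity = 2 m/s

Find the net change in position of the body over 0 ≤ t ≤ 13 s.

Net displacement equals the area under the velocity-time graph (areas below the axis count negative).
0–6 s: 5 × 6 = 30 m
6–11 s: -9 × 5 = -45 m
11–13 s: 2 × 2 = 4 m
Net displacement = -11 m

-11 m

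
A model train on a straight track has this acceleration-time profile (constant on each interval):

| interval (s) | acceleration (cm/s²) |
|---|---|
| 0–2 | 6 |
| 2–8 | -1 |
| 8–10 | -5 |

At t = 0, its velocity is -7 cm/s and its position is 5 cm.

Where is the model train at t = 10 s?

3 cm

On each constant-a segment, Δv = aΔt and Δx = v₀Δt + ½aΔt²; chain segment to segment.
0–2 s: v starts -7 cm/s; Δx = -7·2 + ½·6·2² = -2 cm; v ends 5 cm/s.
2–8 s: v starts 5 cm/s; Δx = 5·6 + ½·-1·6² = 12 cm; v ends -1 cm/s.
8–10 s: v starts -1 cm/s; Δx = -1·2 + ½·-5·2² = -12 cm; v ends -11 cm/s.
x(10) = 5 + Σ Δx = 3 cm.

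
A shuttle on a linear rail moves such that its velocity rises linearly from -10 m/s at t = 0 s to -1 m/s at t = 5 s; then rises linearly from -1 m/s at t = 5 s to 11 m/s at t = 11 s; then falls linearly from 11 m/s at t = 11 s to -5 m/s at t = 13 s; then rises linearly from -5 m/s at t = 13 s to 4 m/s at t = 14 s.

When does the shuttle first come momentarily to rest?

v changes sign on 5–11 s (from -1 to 11); the graph is linear there, so v = 0 at t = 5 + (1)·(11 − 5)/(11 − -1) = 5.5 s.

t = 5.5 s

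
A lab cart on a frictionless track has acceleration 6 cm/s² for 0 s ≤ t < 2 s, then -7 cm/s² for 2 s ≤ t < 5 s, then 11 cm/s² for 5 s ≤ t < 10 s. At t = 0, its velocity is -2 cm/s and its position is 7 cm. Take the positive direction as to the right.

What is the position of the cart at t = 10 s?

On each constant-a segment, Δv = aΔt and Δx = v₀Δt + ½aΔt²; chain segment to segment.
0–2 s: v starts -2 cm/s; Δx = -2·2 + ½·6·2² = 8 cm; v ends 10 cm/s.
2–5 s: v starts 10 cm/s; Δx = 10·3 + ½·-7·3² = -1.5 cm; v ends -11 cm/s.
5–10 s: v starts -11 cm/s; Δx = -11·5 + ½·11·5² = 82.5 cm; v ends 44 cm/s.
x(10) = 7 + Σ Δx = 96 cm.

96 cm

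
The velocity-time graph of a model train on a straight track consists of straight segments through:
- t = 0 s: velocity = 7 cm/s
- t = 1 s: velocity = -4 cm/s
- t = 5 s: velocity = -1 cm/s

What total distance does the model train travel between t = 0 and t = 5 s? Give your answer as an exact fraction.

Distance (not displacement) is the total path length: add the absolute areas under v-t.
0–1 s: v = 0 at t = 7/11 s; triangle areas 49/22 + 8/11 = 65/22 cm
1–5 s: |½(-4 + -1)(4)| = 10 cm
Total distance = 285/22 cm

285/22 cm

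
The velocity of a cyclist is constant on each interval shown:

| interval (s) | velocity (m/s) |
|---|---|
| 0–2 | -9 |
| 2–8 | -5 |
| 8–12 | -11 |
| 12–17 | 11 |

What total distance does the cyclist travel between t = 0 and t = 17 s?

147 m

Distance (not displacement) is the total path length: add the absolute areas under v-t.
0–2 s: |-9| × 2 = 18 m
2–8 s: |-5| × 6 = 30 m
8–12 s: |-11| × 4 = 44 m
12–17 s: |11| × 5 = 55 m
Total distance = 147 m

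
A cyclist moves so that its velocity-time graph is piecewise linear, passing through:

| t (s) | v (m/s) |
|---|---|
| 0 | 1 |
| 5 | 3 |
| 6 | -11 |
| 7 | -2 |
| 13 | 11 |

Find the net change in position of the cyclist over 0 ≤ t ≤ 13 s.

Displacement is the signed area under the v-t curve.
0–5 s: ½(1 + 3)(5) = 10 m
5–6 s: ½(3 + -11)(1) = -4 m
6–7 s: ½(-11 + -2)(1) = -6.5 m
7–13 s: ½(-2 + 11)(6) = 27 m
Net displacement = 26.5 m

26.5 m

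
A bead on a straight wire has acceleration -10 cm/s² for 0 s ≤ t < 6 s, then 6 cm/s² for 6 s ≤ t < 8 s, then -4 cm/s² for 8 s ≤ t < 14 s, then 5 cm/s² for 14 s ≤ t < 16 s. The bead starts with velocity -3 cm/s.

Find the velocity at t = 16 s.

-65 cm/s

Δv equals the area under the a-t graph; then v = v₀ + Δv.
0–6 s: -10 × 6 = -60 cm/s
6–8 s: 6 × 2 = 12 cm/s
8–14 s: -4 × 6 = -24 cm/s
14–16 s: 5 × 2 = 10 cm/s
Δv = -62 cm/s, so v(16) = -3 + (-62) = -65 cm/s.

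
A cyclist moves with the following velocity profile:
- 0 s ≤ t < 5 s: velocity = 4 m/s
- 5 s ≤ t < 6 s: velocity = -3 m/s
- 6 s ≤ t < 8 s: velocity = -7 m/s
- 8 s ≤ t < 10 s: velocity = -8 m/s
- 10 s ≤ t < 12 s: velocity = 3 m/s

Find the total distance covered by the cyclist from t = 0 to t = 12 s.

59 m

Distance (not displacement) is the total path length: add the absolute areas under v-t.
0–5 s: |4| × 5 = 20 m
5–6 s: |-3| × 1 = 3 m
6–8 s: |-7| × 2 = 14 m
8–10 s: |-8| × 2 = 16 m
10–12 s: |3| × 2 = 6 m
Total distance = 59 m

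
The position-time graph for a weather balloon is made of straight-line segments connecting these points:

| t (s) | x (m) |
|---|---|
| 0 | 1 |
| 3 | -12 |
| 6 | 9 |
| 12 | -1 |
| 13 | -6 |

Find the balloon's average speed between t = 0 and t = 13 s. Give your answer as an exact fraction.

49/13 m/s

Average speed = (total path length)/(elapsed time); on a piecewise-linear x-t graph the path length is Σ|Δx|.
0–3 s: |Δx| = |-12 − 1| = 13 m
3–6 s: |Δx| = |9 − -12| = 21 m
6–12 s: |Δx| = |-1 − 9| = 10 m
12–13 s: |Δx| = |-6 − -1| = 5 m
Total path = 49 m; average speed = 49/13 = 49/13 m/s.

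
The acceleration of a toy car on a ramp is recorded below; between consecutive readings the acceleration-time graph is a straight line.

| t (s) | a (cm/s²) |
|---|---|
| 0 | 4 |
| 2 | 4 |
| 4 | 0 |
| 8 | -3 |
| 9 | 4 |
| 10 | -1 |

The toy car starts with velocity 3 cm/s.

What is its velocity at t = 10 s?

Δv equals the area under the a-t graph; then v = v₀ + Δv.
0–2 s: 4 × 2 = 8 cm/s
2–4 s: ½(4 + 0)(2) = 4 cm/s
4–8 s: ½(0 + -3)(4) = -6 cm/s
8–9 s: ½(-3 + 4)(1) = 0.5 cm/s
9–10 s: ½(4 + -1)(1) = 1.5 cm/s
Δv = 8 cm/s, so v(10) = 3 + (8) = 11 cm/s.

11 cm/s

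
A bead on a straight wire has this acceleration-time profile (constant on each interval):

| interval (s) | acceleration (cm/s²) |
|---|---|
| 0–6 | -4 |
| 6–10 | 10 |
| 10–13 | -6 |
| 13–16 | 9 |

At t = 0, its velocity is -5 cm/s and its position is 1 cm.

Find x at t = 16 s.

On each constant-a segment, Δv = aΔt and Δx = v₀Δt + ½aΔt²; chain segment to segment.
0–6 s: v starts -5 cm/s; Δx = -5·6 + ½·-4·6² = -102 cm; v ends -29 cm/s.
6–10 s: v starts -29 cm/s; Δx = -29·4 + ½·10·4² = -36 cm; v ends 11 cm/s.
10–13 s: v starts 11 cm/s; Δx = 11·3 + ½·-6·3² = 6 cm; v ends -7 cm/s.
13–16 s: v starts -7 cm/s; Δx = -7·3 + ½·9·3² = 19.5 cm; v ends 20 cm/s.
x(16) = 1 + Σ Δx = -111.5 cm.

-111.5 cm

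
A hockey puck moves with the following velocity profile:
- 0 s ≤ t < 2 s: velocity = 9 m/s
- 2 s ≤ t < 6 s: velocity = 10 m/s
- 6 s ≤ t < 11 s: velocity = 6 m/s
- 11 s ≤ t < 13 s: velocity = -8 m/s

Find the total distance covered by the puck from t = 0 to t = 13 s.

104 m

Total distance travelled is ∫|v| dt — sum the magnitudes of each area piece.
0–2 s: |9| × 2 = 18 m
2–6 s: |10| × 4 = 40 m
6–11 s: |6| × 5 = 30 m
11–13 s: |-8| × 2 = 16 m
Total distance = 104 m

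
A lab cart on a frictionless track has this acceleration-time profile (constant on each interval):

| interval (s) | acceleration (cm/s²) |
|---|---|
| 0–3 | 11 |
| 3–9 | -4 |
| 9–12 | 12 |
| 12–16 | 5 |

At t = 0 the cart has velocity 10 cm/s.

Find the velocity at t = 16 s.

Δv equals the area under the a-t graph; then v = v₀ + Δv.
0–3 s: 11 × 3 = 33 cm/s
3–9 s: -4 × 6 = -24 cm/s
9–12 s: 12 × 3 = 36 cm/s
12–16 s: 5 × 4 = 20 cm/s
Δv = 65 cm/s, so v(16) = 10 + (65) = 75 cm/s.

75 cm/s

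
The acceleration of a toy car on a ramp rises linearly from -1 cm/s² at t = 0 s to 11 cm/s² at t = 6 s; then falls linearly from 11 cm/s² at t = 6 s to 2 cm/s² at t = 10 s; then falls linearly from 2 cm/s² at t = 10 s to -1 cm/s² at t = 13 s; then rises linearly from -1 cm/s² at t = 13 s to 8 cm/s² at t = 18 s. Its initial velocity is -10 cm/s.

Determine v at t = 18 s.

Δv equals the area under the a-t graph; then v = v₀ + Δv.
0–6 s: ½(-1 + 11)(6) = 30 cm/s
6–10 s: ½(11 + 2)(4) = 26 cm/s
10–13 s: ½(2 + -1)(3) = 1.5 cm/s
13–18 s: ½(-1 + 8)(5) = 17.5 cm/s
Δv = 75 cm/s, so v(18) = -10 + (75) = 65 cm/s.

65 cm/s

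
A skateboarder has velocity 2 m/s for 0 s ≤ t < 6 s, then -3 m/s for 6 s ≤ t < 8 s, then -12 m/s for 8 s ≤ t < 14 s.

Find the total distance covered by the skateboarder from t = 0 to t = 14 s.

90 m

Total distance travelled is ∫|v| dt — sum the magnitudes of each area piece.
0–6 s: |2| × 6 = 12 m
6–8 s: |-3| × 2 = 6 m
8–14 s: |-12| × 6 = 72 m
Total distance = 90 m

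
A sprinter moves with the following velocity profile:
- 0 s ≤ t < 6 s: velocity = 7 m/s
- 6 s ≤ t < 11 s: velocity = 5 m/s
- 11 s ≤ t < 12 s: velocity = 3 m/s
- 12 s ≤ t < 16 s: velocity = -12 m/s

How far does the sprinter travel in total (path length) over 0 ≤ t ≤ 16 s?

118 m

Total distance travelled is ∫|v| dt — sum the magnitudes of each area piece.
0–6 s: |7| × 6 = 42 m
6–11 s: |5| × 5 = 25 m
11–12 s: |3| × 1 = 3 m
12–16 s: |-12| × 4 = 48 m
Total distance = 118 m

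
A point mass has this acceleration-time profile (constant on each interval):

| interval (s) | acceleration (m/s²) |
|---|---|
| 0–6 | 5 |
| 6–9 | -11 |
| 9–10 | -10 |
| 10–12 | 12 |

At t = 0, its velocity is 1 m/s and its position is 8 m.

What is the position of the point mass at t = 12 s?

140.5 m

On each constant-a segment, Δv = aΔt and Δx = v₀Δt + ½aΔt²; chain segment to segment.
0–6 s: v starts 1 m/s; Δx = 1·6 + ½·5·6² = 96 m; v ends 31 m/s.
6–9 s: v starts 31 m/s; Δx = 31·3 + ½·-11·3² = 43.5 m; v ends -2 m/s.
9–10 s: v starts -2 m/s; Δx = -2·1 + ½·-10·1² = -7 m; v ends -12 m/s.
10–12 s: v starts -12 m/s; Δx = -12·2 + ½·12·2² = 0 m; v ends 12 m/s.
x(12) = 8 + Σ Δx = 140.5 m.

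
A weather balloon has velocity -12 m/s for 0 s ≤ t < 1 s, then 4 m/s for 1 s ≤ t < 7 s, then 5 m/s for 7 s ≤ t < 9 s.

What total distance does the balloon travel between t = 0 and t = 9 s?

Distance (not displacement) is the total path length: add the absolute areas under v-t.
0–1 s: |-12| × 1 = 12 m
1–7 s: |4| × 6 = 24 m
7–9 s: |5| × 2 = 10 m
Total distance = 46 m

46 m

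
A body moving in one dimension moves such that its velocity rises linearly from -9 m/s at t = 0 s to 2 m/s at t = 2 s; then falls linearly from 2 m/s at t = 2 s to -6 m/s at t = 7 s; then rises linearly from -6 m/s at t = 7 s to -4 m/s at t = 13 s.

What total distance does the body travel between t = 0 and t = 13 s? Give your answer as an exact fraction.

1105/22 m

Total distance travelled is ∫|v| dt — sum the magnitudes of each area piece.
0–2 s: v = 0 at t = 18/11 s; triangle areas 81/11 + 4/11 = 85/11 m
2–7 s: v = 0 at t = 3.25 s; triangle areas 1.25 + 11.25 = 12.5 m
7–13 s: |½(-6 + -4)(6)| = 30 m
Total distance = 1105/22 m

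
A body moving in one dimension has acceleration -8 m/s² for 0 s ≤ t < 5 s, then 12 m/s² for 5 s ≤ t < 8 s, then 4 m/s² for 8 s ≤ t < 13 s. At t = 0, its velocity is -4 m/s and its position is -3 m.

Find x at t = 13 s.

On each constant-a segment, Δv = aΔt and Δx = v₀Δt + ½aΔt²; chain segment to segment.
0–5 s: v starts -4 m/s; Δx = -4·5 + ½·-8·5² = -120 m; v ends -44 m/s.
5–8 s: v starts -44 m/s; Δx = -44·3 + ½·12·3² = -78 m; v ends -8 m/s.
8–13 s: v starts -8 m/s; Δx = -8·5 + ½·4·5² = 10 m; v ends 12 m/s.
x(13) = -3 + Σ Δx = -191 m.

-191 m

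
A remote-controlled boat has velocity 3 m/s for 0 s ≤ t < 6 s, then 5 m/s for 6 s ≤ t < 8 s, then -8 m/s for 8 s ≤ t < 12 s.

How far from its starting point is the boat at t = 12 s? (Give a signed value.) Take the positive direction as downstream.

Displacement is the signed area under the v-t curve.
0–6 s: 3 × 6 = 18 m
6–8 s: 5 × 2 = 10 m
8–12 s: -8 × 4 = -32 m
Net displacement = -4 m

-4 m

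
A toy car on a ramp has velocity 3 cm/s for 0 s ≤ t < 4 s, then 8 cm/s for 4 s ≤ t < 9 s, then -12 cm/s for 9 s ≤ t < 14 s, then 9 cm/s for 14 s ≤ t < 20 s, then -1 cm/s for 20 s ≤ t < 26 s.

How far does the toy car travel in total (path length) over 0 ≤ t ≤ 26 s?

172 cm

Distance (not displacement) is the total path length: add the absolute areas under v-t.
0–4 s: |3| × 4 = 12 cm
4–9 s: |8| × 5 = 40 cm
9–14 s: |-12| × 5 = 60 cm
14–20 s: |9| × 6 = 54 cm
20–26 s: |-1| × 6 = 6 cm
Total distance = 172 cm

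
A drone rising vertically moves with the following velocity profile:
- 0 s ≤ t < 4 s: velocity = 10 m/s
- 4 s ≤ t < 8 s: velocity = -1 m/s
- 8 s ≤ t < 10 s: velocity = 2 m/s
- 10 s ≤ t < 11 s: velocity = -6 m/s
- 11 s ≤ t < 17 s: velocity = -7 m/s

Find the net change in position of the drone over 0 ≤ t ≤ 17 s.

-8 m

Displacement is the signed area under the v-t curve.
0–4 s: 10 × 4 = 40 m
4–8 s: -1 × 4 = -4 m
8–10 s: 2 × 2 = 4 m
10–11 s: -6 × 1 = -6 m
11–17 s: -7 × 6 = -42 m
Net displacement = -8 m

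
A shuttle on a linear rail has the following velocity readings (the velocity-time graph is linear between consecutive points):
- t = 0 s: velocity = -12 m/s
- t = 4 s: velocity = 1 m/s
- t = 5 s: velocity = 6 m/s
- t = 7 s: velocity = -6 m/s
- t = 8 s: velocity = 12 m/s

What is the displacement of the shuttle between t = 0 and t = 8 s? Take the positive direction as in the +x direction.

Net displacement equals the area under the velocity-time graph (areas below the axis count negative).
0–4 s: ½(-12 + 1)(4) = -22 m
4–5 s: ½(1 + 6)(1) = 3.5 m
5–7 s: ½(6 + -6)(2) = 0 m
7–8 s: ½(-6 + 12)(1) = 3 m
Net displacement = -15.5 m

-15.5 m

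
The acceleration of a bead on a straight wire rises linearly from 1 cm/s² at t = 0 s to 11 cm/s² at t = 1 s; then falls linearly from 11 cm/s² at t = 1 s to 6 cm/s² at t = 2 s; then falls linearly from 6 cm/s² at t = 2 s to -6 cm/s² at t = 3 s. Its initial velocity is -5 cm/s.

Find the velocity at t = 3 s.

Δv equals the area under the a-t graph; then v = v₀ + Δv.
0–1 s: ½(1 + 11)(1) = 6 cm/s
1–2 s: ½(11 + 6)(1) = 8.5 cm/s
2–3 s: ½(6 + -6)(1) = 0 cm/s
Δv = 14.5 cm/s, so v(3) = -5 + (14.5) = 9.5 cm/s.

9.5 cm/s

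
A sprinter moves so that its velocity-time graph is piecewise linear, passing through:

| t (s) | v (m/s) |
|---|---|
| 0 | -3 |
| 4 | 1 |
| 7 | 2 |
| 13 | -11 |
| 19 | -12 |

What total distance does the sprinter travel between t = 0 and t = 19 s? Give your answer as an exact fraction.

2791/26 m

Distance (not displacement) is the total path length: add the absolute areas under v-t.
0–4 s: v = 0 at t = 3 s; triangle areas 4.5 + 0.5 = 5 m
4–7 s: |½(1 + 2)(3)| = 4.5 m
7–13 s: v = 0 at t = 103/13 s; triangle areas 12/13 + 363/13 = 375/13 m
13–19 s: |½(-11 + -12)(6)| = 69 m
Total distance = 2791/26 m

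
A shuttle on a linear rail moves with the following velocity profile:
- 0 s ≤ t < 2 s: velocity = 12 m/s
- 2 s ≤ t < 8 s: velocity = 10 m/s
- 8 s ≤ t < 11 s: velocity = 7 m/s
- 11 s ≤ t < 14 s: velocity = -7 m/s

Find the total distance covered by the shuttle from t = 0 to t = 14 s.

126 m

Distance (not displacement) is the total path length: add the absolute areas under v-t.
0–2 s: |12| × 2 = 24 m
2–8 s: |10| × 6 = 60 m
8–11 s: |7| × 3 = 21 m
11–14 s: |-7| × 3 = 21 m
Total distance = 126 m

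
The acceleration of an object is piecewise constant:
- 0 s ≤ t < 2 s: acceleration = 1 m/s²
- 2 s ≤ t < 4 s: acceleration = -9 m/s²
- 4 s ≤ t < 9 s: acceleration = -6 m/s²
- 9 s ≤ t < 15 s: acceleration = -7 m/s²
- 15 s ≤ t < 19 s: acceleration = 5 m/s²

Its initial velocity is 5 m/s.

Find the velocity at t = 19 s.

-63 m/s

Δv equals the area under the a-t graph; then v = v₀ + Δv.
0–2 s: 1 × 2 = 2 m/s
2–4 s: -9 × 2 = -18 m/s
4–9 s: -6 × 5 = -30 m/s
9–15 s: -7 × 6 = -42 m/s
15–19 s: 5 × 4 = 20 m/s
Δv = -68 m/s, so v(19) = 5 + (-68) = -63 m/s.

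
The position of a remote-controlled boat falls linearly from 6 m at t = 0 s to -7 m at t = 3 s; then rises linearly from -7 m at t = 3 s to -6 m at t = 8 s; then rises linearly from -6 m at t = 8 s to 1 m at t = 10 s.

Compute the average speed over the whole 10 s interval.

Average speed = (total path length)/(elapsed time); on a piecewise-linear x-t graph the path length is Σ|Δx|.
0–3 s: |Δx| = |-7 − 6| = 13 m
3–8 s: |Δx| = |-6 − -7| = 1 m
8–10 s: |Δx| = |1 − -6| = 7 m
Total path = 21 m; average speed = 21/10 = 2.1 m/s.

2.1 m/s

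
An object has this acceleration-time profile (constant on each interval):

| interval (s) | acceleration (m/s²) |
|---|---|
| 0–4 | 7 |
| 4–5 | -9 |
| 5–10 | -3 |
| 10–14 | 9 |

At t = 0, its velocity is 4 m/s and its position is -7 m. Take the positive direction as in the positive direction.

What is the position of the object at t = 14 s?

274 m

On each constant-a segment, Δv = aΔt and Δx = v₀Δt + ½aΔt²; chain segment to segment.
0–4 s: v starts 4 m/s; Δx = 4·4 + ½·7·4² = 72 m; v ends 32 m/s.
4–5 s: v starts 32 m/s; Δx = 32·1 + ½·-9·1² = 27.5 m; v ends 23 m/s.
5–10 s: v starts 23 m/s; Δx = 23·5 + ½·-3·5² = 77.5 m; v ends 8 m/s.
10–14 s: v starts 8 m/s; Δx = 8·4 + ½·9·4² = 104 m; v ends 44 m/s.
x(14) = -7 + Σ Δx = 274 m.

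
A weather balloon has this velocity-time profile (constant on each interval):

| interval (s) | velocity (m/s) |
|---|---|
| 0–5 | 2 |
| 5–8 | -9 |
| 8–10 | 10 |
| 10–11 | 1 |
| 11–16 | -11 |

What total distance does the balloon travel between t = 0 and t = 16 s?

113 m

Total distance travelled is ∫|v| dt — sum the magnitudes of each area piece.
0–5 s: |2| × 5 = 10 m
5–8 s: |-9| × 3 = 27 m
8–10 s: |10| × 2 = 20 m
10–11 s: |1| × 1 = 1 m
11–16 s: |-11| × 5 = 55 m
Total distance = 113 m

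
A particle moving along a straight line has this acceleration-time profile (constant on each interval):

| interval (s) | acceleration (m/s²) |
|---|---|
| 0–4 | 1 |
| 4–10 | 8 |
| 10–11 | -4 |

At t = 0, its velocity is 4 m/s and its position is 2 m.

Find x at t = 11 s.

272 m

On each constant-a segment, Δv = aΔt and Δx = v₀Δt + ½aΔt²; chain segment to segment.
0–4 s: v starts 4 m/s; Δx = 4·4 + ½·1·4² = 24 m; v ends 8 m/s.
4–10 s: v starts 8 m/s; Δx = 8·6 + ½·8·6² = 192 m; v ends 56 m/s.
10–11 s: v starts 56 m/s; Δx = 56·1 + ½·-4·1² = 54 m; v ends 52 m/s.
x(11) = 2 + Σ Δx = 272 m.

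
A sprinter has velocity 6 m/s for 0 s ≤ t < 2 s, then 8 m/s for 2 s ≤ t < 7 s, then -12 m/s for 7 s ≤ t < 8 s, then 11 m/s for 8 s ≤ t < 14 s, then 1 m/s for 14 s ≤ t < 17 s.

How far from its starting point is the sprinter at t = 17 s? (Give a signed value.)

109 m

Displacement is the signed area under the v-t curve.
0–2 s: 6 × 2 = 12 m
2–7 s: 8 × 5 = 40 m
7–8 s: -12 × 1 = -12 m
8–14 s: 11 × 6 = 66 m
14–17 s: 1 × 3 = 3 m
Net displacement = 109 m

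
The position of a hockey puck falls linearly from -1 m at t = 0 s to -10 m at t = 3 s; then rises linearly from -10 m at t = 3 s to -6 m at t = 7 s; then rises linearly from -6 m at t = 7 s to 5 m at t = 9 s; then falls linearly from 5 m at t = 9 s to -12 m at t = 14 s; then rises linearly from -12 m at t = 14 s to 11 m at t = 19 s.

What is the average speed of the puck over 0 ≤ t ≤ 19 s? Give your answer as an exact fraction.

64/19 m/s

Average speed = (total path length)/(elapsed time); on a piecewise-linear x-t graph the path length is Σ|Δx|.
0–3 s: |Δx| = |-10 − -1| = 9 m
3–7 s: |Δx| = |-6 − -10| = 4 m
7–9 s: |Δx| = |5 − -6| = 11 m
9–14 s: |Δx| = |-12 − 5| = 17 m
14–19 s: |Δx| = |11 − -12| = 23 m
Total path = 64 m; average speed = 64/19 = 64/19 m/s.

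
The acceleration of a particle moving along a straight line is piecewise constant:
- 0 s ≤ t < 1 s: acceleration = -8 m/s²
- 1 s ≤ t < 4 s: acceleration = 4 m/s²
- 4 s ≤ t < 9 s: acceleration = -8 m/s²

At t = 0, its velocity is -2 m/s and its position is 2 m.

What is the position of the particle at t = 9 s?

-106 m

On each constant-a segment, Δv = aΔt and Δx = v₀Δt + ½aΔt²; chain segment to segment.
0–1 s: v starts -2 m/s; Δx = -2·1 + ½·-8·1² = -6 m; v ends -10 m/s.
1–4 s: v starts -10 m/s; Δx = -10·3 + ½·4·3² = -12 m; v ends 2 m/s.
4–9 s: v starts 2 m/s; Δx = 2·5 + ½·-8·5² = -90 m; v ends -38 m/s.
x(9) = 2 + Σ Δx = -106 m.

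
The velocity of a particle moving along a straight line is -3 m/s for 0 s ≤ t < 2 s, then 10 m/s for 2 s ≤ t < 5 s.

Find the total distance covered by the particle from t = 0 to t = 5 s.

36 m

Total distance travelled is ∫|v| dt — sum the magnitudes of each area piece.
0–2 s: |-3| × 2 = 6 m
2–5 s: |10| × 3 = 30 m
Total distance = 36 m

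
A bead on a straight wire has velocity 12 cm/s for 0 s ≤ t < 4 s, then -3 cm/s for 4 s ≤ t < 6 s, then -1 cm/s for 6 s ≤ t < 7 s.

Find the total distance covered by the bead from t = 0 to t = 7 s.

55 cm

Distance (not displacement) is the total path length: add the absolute areas under v-t.
0–4 s: |12| × 4 = 48 cm
4–6 s: |-3| × 2 = 6 cm
6–7 s: |-1| × 1 = 1 cm
Total distance = 55 cm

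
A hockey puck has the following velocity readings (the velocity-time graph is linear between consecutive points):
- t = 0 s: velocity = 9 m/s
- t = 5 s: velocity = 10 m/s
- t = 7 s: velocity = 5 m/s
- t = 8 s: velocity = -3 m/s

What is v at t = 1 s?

On 0–5 s the graph is linear from 9 to 10 m/s: v(1) = 9 + (10 − 9)·(1 − 0)/(5 − 0) = 9.2 m/s.

9.2 m/s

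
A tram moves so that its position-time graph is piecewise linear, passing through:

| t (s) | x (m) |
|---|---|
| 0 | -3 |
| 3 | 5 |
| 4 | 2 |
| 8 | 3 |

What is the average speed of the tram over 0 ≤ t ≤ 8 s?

1.5 m/s

Average speed = (total path length)/(elapsed time); on a piecewise-linear x-t graph the path length is Σ|Δx|.
0–3 s: |Δx| = |5 − -3| = 8 m
3–4 s: |Δx| = |2 − 5| = 3 m
4–8 s: |Δx| = |3 − 2| = 1 m
Total path = 12 m; average speed = 12/8 = 1.5 m/s.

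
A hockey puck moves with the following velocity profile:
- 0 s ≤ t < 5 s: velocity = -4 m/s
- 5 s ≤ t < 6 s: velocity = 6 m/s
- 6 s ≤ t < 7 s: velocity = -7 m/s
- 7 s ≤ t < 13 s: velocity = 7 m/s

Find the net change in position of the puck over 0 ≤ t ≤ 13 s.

21 m

Net displacement equals the area under the velocity-time graph (areas below the axis count negative).
0–5 s: -4 × 5 = -20 m
5–6 s: 6 × 1 = 6 m
6–7 s: -7 × 1 = -7 m
7–13 s: 7 × 6 = 42 m
Net displacement = 21 m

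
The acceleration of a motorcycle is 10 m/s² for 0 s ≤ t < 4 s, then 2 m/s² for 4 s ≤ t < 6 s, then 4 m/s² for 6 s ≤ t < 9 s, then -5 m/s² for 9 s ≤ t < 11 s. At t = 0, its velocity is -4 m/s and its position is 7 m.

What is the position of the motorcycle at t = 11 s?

On each constant-a segment, Δv = aΔt and Δx = v₀Δt + ½aΔt²; chain segment to segment.
0–4 s: v starts -4 m/s; Δx = -4·4 + ½·10·4² = 64 m; v ends 36 m/s.
4–6 s: v starts 36 m/s; Δx = 36·2 + ½·2·2² = 76 m; v ends 40 m/s.
6–9 s: v starts 40 m/s; Δx = 40·3 + ½·4·3² = 138 m; v ends 52 m/s.
9–11 s: v starts 52 m/s; Δx = 52·2 + ½·-5·2² = 94 m; v ends 42 m/s.
x(11) = 7 + Σ Δx = 379 m.

379 m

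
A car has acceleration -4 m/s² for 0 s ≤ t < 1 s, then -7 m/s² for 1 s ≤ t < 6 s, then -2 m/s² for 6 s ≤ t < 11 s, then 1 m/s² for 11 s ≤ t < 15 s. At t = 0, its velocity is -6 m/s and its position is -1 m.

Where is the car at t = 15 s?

-608.5 m

On each constant-a segment, Δv = aΔt and Δx = v₀Δt + ½aΔt²; chain segment to segment.
0–1 s: v starts -6 m/s; Δx = -6·1 + ½·-4·1² = -8 m; v ends -10 m/s.
1–6 s: v starts -10 m/s; Δx = -10·5 + ½·-7·5² = -137.5 m; v ends -45 m/s.
6–11 s: v starts -45 m/s; Δx = -45·5 + ½·-2·5² = -250 m; v ends -55 m/s.
11–15 s: v starts -55 m/s; Δx = -55·4 + ½·1·4² = -212 m; v ends -51 m/s.
x(15) = -1 + Σ Δx = -608.5 m.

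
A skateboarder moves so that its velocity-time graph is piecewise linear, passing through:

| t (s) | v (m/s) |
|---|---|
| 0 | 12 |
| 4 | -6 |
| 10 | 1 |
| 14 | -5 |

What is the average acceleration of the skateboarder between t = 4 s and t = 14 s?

0.1 m/s²

Average acceleration = Δv/Δt = (-5 − -6)/(14 − 4) = 0.1 m/s².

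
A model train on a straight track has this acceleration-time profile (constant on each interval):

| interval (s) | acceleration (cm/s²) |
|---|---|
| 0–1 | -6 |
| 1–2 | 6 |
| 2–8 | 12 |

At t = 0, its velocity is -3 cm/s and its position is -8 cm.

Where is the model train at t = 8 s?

On each constant-a segment, Δv = aΔt and Δx = v₀Δt + ½aΔt²; chain segment to segment.
0–1 s: v starts -3 cm/s; Δx = -3·1 + ½·-6·1² = -6 cm; v ends -9 cm/s.
1–2 s: v starts -9 cm/s; Δx = -9·1 + ½·6·1² = -6 cm; v ends -3 cm/s.
2–8 s: v starts -3 cm/s; Δx = -3·6 + ½·12·6² = 198 cm; v ends 69 cm/s.
x(8) = -8 + Σ Δx = 178 cm.

178 cm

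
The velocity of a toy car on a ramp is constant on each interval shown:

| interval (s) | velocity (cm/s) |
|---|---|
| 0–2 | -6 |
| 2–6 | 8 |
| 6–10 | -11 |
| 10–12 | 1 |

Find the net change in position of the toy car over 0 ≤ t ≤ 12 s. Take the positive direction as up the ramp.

-22 cm

Net displacement equals the area under the velocity-time graph (areas below the axis count negative).
0–2 s: -6 × 2 = -12 cm
2–6 s: 8 × 4 = 32 cm
6–10 s: -11 × 4 = -44 cm
10–12 s: 1 × 2 = 2 cm
Net displacement = -22 cm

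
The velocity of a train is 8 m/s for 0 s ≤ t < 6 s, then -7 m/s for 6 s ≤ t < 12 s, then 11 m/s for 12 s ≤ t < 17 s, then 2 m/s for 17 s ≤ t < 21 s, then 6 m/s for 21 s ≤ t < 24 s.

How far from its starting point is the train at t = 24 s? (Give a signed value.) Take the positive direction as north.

Displacement is the signed area under the v-t curve.
0–6 s: 8 × 6 = 48 m
6–12 s: -7 × 6 = -42 m
12–17 s: 11 × 5 = 55 m
17–21 s: 2 × 4 = 8 m
21–24 s: 6 × 3 = 18 m
Net displacement = 87 m

87 m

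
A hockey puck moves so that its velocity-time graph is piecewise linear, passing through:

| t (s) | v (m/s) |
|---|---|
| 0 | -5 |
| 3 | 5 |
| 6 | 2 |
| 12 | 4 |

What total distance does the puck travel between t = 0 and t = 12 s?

36 m

Distance (not displacement) is the total path length: add the absolute areas under v-t.
0–3 s: v = 0 at t = 1.5 s; triangle areas 3.75 + 3.75 = 7.5 m
3–6 s: |½(5 + 2)(3)| = 10.5 m
6–12 s: |½(2 + 4)(6)| = 18 m
Total distance = 36 m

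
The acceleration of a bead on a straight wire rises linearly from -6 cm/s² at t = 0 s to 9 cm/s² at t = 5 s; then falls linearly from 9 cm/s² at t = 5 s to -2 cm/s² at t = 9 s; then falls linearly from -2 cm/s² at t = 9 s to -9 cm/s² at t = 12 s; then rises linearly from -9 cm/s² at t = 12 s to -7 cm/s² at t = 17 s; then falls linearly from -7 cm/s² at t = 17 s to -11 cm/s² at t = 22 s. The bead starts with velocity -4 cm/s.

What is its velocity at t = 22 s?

-84 cm/s

Δv equals the area under the a-t graph; then v = v₀ + Δv.
0–5 s: ½(-6 + 9)(5) = 7.5 cm/s
5–9 s: ½(9 + -2)(4) = 14 cm/s
9–12 s: ½(-2 + -9)(3) = -16.5 cm/s
12–17 s: ½(-9 + -7)(5) = -40 cm/s
17–22 s: ½(-7 + -11)(5) = -45 cm/s
Δv = -80 cm/s, so v(22) = -4 + (-80) = -84 cm/s.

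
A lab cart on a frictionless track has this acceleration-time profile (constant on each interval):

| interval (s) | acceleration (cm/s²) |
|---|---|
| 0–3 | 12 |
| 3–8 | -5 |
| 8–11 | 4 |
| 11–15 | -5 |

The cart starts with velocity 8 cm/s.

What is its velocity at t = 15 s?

Δv equals the area under the a-t graph; then v = v₀ + Δv.
0–3 s: 12 × 3 = 36 cm/s
3–8 s: -5 × 5 = -25 cm/s
8–11 s: 4 × 3 = 12 cm/s
11–15 s: -5 × 4 = -20 cm/s
Δv = 3 cm/s, so v(15) = 8 + (3) = 11 cm/s.

11 cm/s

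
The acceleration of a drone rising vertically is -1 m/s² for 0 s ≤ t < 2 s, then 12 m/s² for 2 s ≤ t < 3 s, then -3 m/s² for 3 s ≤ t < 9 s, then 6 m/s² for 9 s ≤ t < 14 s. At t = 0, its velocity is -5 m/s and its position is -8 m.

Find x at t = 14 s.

On each constant-a segment, Δv = aΔt and Δx = v₀Δt + ½aΔt²; chain segment to segment.
0–2 s: v starts -5 m/s; Δx = -5·2 + ½·-1·2² = -12 m; v ends -7 m/s.
2–3 s: v starts -7 m/s; Δx = -7·1 + ½·12·1² = -1 m; v ends 5 m/s.
3–9 s: v starts 5 m/s; Δx = 5·6 + ½·-3·6² = -24 m; v ends -13 m/s.
9–14 s: v starts -13 m/s; Δx = -13·5 + ½·6·5² = 10 m; v ends 17 m/s.
x(14) = -8 + Σ Δx = -35 m.

-35 m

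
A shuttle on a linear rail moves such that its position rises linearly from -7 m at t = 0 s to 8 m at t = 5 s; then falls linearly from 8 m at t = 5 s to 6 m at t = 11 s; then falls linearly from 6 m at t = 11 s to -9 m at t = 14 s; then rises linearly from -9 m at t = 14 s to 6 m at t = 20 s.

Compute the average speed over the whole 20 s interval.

2.35 m/s

Average speed = (total path length)/(elapsed time); on a piecewise-linear x-t graph the path length is Σ|Δx|.
0–5 s: |Δx| = |8 − -7| = 15 m
5–11 s: |Δx| = |6 − 8| = 2 m
11–14 s: |Δx| = |-9 − 6| = 15 m
14–20 s: |Δx| = |6 − -9| = 15 m
Total path = 47 m; average speed = 47/20 = 2.35 m/s.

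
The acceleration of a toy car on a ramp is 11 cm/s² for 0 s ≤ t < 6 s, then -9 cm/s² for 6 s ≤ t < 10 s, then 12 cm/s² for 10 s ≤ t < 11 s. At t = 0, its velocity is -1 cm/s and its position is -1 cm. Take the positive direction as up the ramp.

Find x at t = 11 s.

414 cm

On each constant-a segment, Δv = aΔt and Δx = v₀Δt + ½aΔt²; chain segment to segment.
0–6 s: v starts -1 cm/s; Δx = -1·6 + ½·11·6² = 192 cm; v ends 65 cm/s.
6–10 s: v starts 65 cm/s; Δx = 65·4 + ½·-9·4² = 188 cm; v ends 29 cm/s.
10–11 s: v starts 29 cm/s; Δx = 29·1 + ½·12·1² = 35 cm; v ends 41 cm/s.
x(11) = -1 + Σ Δx = 414 cm.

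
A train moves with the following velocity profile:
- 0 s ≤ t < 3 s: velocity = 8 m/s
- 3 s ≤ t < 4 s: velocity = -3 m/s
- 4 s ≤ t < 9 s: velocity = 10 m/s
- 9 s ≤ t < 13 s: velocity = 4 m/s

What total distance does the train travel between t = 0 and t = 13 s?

93 m

Total distance travelled is ∫|v| dt — sum the magnitudes of each area piece.
0–3 s: |8| × 3 = 24 m
3–4 s: |-3| × 1 = 3 m
4–9 s: |10| × 5 = 50 m
9–13 s: |4| × 4 = 16 m
Total distance = 93 m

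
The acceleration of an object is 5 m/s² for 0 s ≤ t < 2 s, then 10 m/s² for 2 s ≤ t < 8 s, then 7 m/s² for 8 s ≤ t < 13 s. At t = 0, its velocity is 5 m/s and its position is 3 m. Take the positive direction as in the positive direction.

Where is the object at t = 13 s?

On each constant-a segment, Δv = aΔt and Δx = v₀Δt + ½aΔt²; chain segment to segment.
0–2 s: v starts 5 m/s; Δx = 5·2 + ½·5·2² = 20 m; v ends 15 m/s.
2–8 s: v starts 15 m/s; Δx = 15·6 + ½·10·6² = 270 m; v ends 75 m/s.
8–13 s: v starts 75 m/s; Δx = 75·5 + ½·7·5² = 462.5 m; v ends 110 m/s.
x(13) = 3 + Σ Δx = 755.5 m.

755.5 m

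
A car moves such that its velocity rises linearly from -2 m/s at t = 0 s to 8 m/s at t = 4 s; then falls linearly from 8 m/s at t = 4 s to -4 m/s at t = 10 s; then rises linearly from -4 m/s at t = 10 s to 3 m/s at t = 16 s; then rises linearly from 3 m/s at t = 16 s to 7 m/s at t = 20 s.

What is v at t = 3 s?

On 0–4 s the graph is linear from -2 to 8 m/s: v(3) = -2 + (8 − -2)·(3 − 0)/(4 − 0) = 5.5 m/s.

5.5 m/s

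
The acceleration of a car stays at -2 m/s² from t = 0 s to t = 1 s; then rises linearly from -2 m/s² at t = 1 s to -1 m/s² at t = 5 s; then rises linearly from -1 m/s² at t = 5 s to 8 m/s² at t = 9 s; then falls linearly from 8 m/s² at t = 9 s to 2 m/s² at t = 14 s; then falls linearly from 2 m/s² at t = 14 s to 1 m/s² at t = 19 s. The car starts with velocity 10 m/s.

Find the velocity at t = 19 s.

Δv equals the area under the a-t graph; then v = v₀ + Δv.
0–1 s: -2 × 1 = -2 m/s
1–5 s: ½(-2 + -1)(4) = -6 m/s
5–9 s: ½(-1 + 8)(4) = 14 m/s
9–14 s: ½(8 + 2)(5) = 25 m/s
14–19 s: ½(2 + 1)(5) = 7.5 m/s
Δv = 38.5 m/s, so v(19) = 10 + (38.5) = 48.5 m/s.

48.5 m/s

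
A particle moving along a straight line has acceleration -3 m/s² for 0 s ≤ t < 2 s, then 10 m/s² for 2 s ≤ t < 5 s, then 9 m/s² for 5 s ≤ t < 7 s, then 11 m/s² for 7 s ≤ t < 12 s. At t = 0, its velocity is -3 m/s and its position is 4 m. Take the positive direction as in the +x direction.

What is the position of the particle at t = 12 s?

402.5 m

On each constant-a segment, Δv = aΔt and Δx = v₀Δt + ½aΔt²; chain segment to segment.
0–2 s: v starts -3 m/s; Δx = -3·2 + ½·-3·2² = -12 m; v ends -9 m/s.
2–5 s: v starts -9 m/s; Δx = -9·3 + ½·10·3² = 18 m; v ends 21 m/s.
5–7 s: v starts 21 m/s; Δx = 21·2 + ½·9·2² = 60 m; v ends 39 m/s.
7–12 s: v starts 39 m/s; Δx = 39·5 + ½·11·5² = 332.5 m; v ends 94 m/s.
x(12) = 4 + Σ Δx = 402.5 m.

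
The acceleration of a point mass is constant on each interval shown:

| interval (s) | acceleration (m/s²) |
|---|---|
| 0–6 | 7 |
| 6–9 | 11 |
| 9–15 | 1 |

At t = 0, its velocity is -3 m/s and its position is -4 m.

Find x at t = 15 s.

On each constant-a segment, Δv = aΔt and Δx = v₀Δt + ½aΔt²; chain segment to segment.
0–6 s: v starts -3 m/s; Δx = -3·6 + ½·7·6² = 108 m; v ends 39 m/s.
6–9 s: v starts 39 m/s; Δx = 39·3 + ½·11·3² = 166.5 m; v ends 72 m/s.
9–15 s: v starts 72 m/s; Δx = 72·6 + ½·1·6² = 450 m; v ends 78 m/s.
x(15) = -4 + Σ Δx = 720.5 m.

720.5 m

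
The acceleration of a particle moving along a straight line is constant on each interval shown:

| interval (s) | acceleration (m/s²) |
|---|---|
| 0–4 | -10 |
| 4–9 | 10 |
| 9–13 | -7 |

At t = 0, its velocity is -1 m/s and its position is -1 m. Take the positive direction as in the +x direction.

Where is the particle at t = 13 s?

On each constant-a segment, Δv = aΔt and Δx = v₀Δt + ½aΔt²; chain segment to segment.
0–4 s: v starts -1 m/s; Δx = -1·4 + ½·-10·4² = -84 m; v ends -41 m/s.
4–9 s: v starts -41 m/s; Δx = -41·5 + ½·10·5² = -80 m; v ends 9 m/s.
9–13 s: v starts 9 m/s; Δx = 9·4 + ½·-7·4² = -20 m; v ends -19 m/s.
x(13) = -1 + Σ Δx = -185 m.

-185 m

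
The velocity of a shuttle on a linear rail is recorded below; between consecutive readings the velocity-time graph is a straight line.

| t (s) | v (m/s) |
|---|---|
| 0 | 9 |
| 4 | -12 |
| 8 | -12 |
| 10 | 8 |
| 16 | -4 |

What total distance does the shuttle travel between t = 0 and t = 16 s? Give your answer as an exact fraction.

3494/35 m

Total distance travelled is ∫|v| dt — sum the magnitudes of each area piece.
0–4 s: v = 0 at t = 12/7 s; triangle areas 54/7 + 96/7 = 150/7 m
4–8 s: |-12| × 4 = 48 m
8–10 s: v = 0 at t = 9.2 s; triangle areas 7.2 + 3.2 = 10.4 m
10–16 s: v = 0 at t = 14 s; triangle areas 16 + 4 = 20 m
Total distance = 3494/35 m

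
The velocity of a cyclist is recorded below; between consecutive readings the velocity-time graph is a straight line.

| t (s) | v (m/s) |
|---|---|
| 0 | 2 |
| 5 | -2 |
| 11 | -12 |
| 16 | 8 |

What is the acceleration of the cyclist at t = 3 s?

-0.8 m/s²

Acceleration is the slope of the v-t graph on 0–5 s: (-2 − 2)/(5 − 0) = -0.8 m/s².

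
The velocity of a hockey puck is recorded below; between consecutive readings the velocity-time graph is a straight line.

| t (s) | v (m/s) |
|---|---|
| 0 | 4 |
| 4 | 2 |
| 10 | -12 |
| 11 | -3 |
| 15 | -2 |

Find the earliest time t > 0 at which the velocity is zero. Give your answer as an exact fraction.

t = 34/7 s

v changes sign on 4–10 s (from 2 to -12); the graph is linear there, so v = 0 at t = 4 + (-2)·(10 − 4)/(-12 − 2) = 34/7 s.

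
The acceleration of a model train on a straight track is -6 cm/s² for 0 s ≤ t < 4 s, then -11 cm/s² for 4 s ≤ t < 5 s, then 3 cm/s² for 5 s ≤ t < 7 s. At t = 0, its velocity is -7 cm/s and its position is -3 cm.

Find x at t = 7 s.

-193.5 cm

On each constant-a segment, Δv = aΔt and Δx = v₀Δt + ½aΔt²; chain segment to segment.
0–4 s: v starts -7 cm/s; Δx = -7·4 + ½·-6·4² = -76 cm; v ends -31 cm/s.
4–5 s: v starts -31 cm/s; Δx = -31·1 + ½·-11·1² = -36.5 cm; v ends -42 cm/s.
5–7 s: v starts -42 cm/s; Δx = -42·2 + ½·3·2² = -78 cm; v ends -36 cm/s.
x(7) = -3 + Σ Δx = -193.5 cm.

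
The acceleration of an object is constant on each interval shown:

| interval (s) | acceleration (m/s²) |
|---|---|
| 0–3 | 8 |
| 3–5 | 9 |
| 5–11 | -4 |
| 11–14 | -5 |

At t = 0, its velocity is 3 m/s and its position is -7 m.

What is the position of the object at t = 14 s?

On each constant-a segment, Δv = aΔt and Δx = v₀Δt + ½aΔt²; chain segment to segment.
0–3 s: v starts 3 m/s; Δx = 3·3 + ½·8·3² = 45 m; v ends 27 m/s.
3–5 s: v starts 27 m/s; Δx = 27·2 + ½·9·2² = 72 m; v ends 45 m/s.
5–11 s: v starts 45 m/s; Δx = 45·6 + ½·-4·6² = 198 m; v ends 21 m/s.
11–14 s: v starts 21 m/s; Δx = 21·3 + ½·-5·3² = 40.5 m; v ends 6 m/s.
x(14) = -7 + Σ Δx = 348.5 m.

348.5 m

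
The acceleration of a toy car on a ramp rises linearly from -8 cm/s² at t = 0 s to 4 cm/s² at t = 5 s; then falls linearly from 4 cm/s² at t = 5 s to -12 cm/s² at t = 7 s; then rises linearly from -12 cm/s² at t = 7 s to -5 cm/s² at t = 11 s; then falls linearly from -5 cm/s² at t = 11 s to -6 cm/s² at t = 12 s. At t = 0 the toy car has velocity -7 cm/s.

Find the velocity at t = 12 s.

Δv equals the area under the a-t graph; then v = v₀ + Δv.
0–5 s: ½(-8 + 4)(5) = -10 cm/s
5–7 s: ½(4 + -12)(2) = -8 cm/s
7–11 s: ½(-12 + -5)(4) = -34 cm/s
11–12 s: ½(-5 + -6)(1) = -5.5 cm/s
Δv = -57.5 cm/s, so v(12) = -7 + (-57.5) = -64.5 cm/s.

-64.5 cm/s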